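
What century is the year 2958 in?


Century = (year - 1) // 100 + 1
= (2958 - 1) // 100 + 1
= 2957 // 100 + 1
= 29 + 1

30th century


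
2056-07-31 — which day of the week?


Date: July 31, 2056
Anchor: Jan 1, 2056. With p = 2056 - 1 = 2055: (p + p//4 - p//100 + p//400) mod 7 = (2055 + 513 - 20 + 5) mod 7 = 2553 mod 7 = 5 -> Saturday (Mon=0 ... Sun=6)
Days before July (Jan-Jun): 182; offset = 182 + 31 - 1 = 212
Weekday index = (5 + 212) mod 7 = 0

Day of the week: Monday


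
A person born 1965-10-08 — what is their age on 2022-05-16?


Birth: 1965-10-08
Reference: 2022-05-16
Year difference: 2022 - 1965 = 57
Birthday not yet reached in 2022, subtract 1

56 years old


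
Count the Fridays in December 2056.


December 2056 has 31 days
Anchor: Jan 1, 2056. With p = 2056 - 1 = 2055: (p + p//4 - p//100 + p//400) mod 7 = (2055 + 513 - 20 + 5) mod 7 = 2553 mod 7 = 5 -> Saturday (Mon=0 ... Sun=6)
Days before December (Jan-Nov): 335; December 1 index = (5 + 335) mod 7 = 4 -> Friday
First Friday is December 1
Fridays: 1, 8, 15, 22, 29

5 Fridays


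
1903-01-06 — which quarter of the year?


Month: January (month 1)
Q1: Jan-Mar, Q2: Apr-Jun, Q3: Jul-Sep, Q4: Oct-Dec

Q1


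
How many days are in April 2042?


April 2042

30 days


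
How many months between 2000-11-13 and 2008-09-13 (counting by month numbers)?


From November 2000 to September 2008
8 years * 12 = 96 months, minus 2 months = 94

94 months


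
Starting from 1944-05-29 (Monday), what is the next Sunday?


Current: Monday
Target: Sunday
Days ahead: 6

Next Sunday: 1944-06-04


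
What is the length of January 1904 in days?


January 1904

31 days


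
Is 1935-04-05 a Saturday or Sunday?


Anchor: Jan 1, 1935. With p = 1935 - 1 = 1934: (p + p//4 - p//100 + p//400) mod 7 = (1934 + 483 - 19 + 4) mod 7 = 2402 mod 7 = 1 -> Tuesday (Mon=0 ... Sun=6)
Day of year: 95; offset = 94
Weekday index = (1 + 94) mod 7 = 4 -> Friday
Weekend days: Saturday, Sunday

No


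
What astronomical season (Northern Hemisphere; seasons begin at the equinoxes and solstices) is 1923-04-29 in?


Date: April 29
Astronomical Spring (approx.; exact equinox/solstice day varies by year): March 20 to June 20
April 29 falls within the Spring window

Spring


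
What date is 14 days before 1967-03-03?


Start: 1967-03-03, subtract 14 days
Back 3 days from March 3 reaches February 28, 1967 -> 11 left
February 1967: 28 - 11 = 17 -> lands on February 17

Result: 1967-02-17


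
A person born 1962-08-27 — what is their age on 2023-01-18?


Birth: 1962-08-27
Reference: 2023-01-18
Year difference: 2023 - 1962 = 61
Birthday not yet reached in 2023, subtract 1

60 years old


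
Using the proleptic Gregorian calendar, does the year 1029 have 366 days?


Gregorian leap year rule: divisible by 4, but not by 100, unless also by 400.
1029 is not divisible by 4 -> not a leap year

No


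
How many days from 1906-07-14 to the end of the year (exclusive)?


Day of year: 195 of 365
Remaining = 365 - 195

170 days


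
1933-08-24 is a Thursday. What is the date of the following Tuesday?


Current: Thursday
Target: Tuesday
Days ahead: 5

Next Tuesday: 1933-08-29


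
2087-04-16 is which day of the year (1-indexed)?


Date: April 16, 2087
Days in months 1 through 3: 90
Plus 16 days in April

Day of year: 106


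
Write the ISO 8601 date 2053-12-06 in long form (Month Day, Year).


ISO 2053-12-06 parses as year=2053, month=12, day=06
Month 12 -> December

December 6, 2053


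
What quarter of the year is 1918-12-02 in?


Month: December (month 12)
Q1: Jan-Mar, Q2: Apr-Jun, Q3: Jul-Sep, Q4: Oct-Dec

Q4


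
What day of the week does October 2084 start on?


Target: October 1, 2084
Anchor: Jan 1, 2084. With p = 2084 - 1 = 2083: (p + p//4 - p//100 + p//400) mod 7 = (2083 + 520 - 20 + 5) mod 7 = 2588 mod 7 = 5 -> Saturday (Mon=0 ... Sun=6)
Days before October (Jan-Sep): 274 days
Weekday index = (5 + 274) mod 7 = 6

Sunday


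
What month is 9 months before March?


March is month 3
3 - 9 = -6; wrap: -6 + 12 = 6

June


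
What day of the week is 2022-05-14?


Date: May 14, 2022
Anchor: Jan 1, 2022. With p = 2022 - 1 = 2021: (p + p//4 - p//100 + p//400) mod 7 = (2021 + 505 - 20 + 5) mod 7 = 2511 mod 7 = 5 -> Saturday (Mon=0 ... Sun=6)
Days before May (Jan-Apr): 120; offset = 120 + 14 - 1 = 133
Weekday index = (5 + 133) mod 7 = 5

Day of the week: Saturday


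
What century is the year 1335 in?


Century = (year - 1) // 100 + 1
= (1335 - 1) // 100 + 1
= 1334 // 100 + 1
= 13 + 1

14th century


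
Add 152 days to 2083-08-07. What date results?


Start: 2083-08-07, add 152 days
August 2083 has 31 days: 31 - 7 = 24 days to August 31 -> 128 left
September 2083 has 30 days -> 98 left
October 2083 has 31 days -> 67 left
November 2083 has 30 days -> 37 left
December 2083 has 31 days -> 6 left
January 2084: 6 <= 31 -> lands on January 6

Result: 2084-01-06


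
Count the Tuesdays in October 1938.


October 1938 has 31 days
Anchor: Jan 1, 1938. With p = 1938 - 1 = 1937: (p + p//4 - p//100 + p//400) mod 7 = (1937 + 484 - 19 + 4) mod 7 = 2406 mod 7 = 5 -> Saturday (Mon=0 ... Sun=6)
Days before October (Jan-Sep): 273; October 1 index = (5 + 273) mod 7 = 5 -> Saturday
First Tuesday is October 4
Tuesdays: 4, 11, 18, 25

4 Tuesdays


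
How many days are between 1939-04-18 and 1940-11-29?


From 1939-04-18 to 1940-11-29
1939-04-18: days before April = 31 + 28 + 31 = 90 (1939 is not a leap year); day of year = 90 + 18 = 108
1940-11-29: days before November = 31 + 29 + 31 + 30 + 31 + 30 + 31 + 31 + 30 + 31 = 305 (1940 is a leap year); day of year = 305 + 29 = 334
Rest of 1939: 365 - 108 = 257
Total = 257 + 334 = 591

591 days


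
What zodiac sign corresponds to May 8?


Date: May 8
Conventional tropical zodiac dates: Taurus from April 20 onward; Gemini starts May 21
May 8 falls within the Taurus range

Taurus


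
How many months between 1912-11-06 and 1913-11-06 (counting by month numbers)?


From November 1912 to November 1913
1 year * 12 = 12 months = 12

12 months


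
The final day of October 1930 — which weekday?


October 1930 has 31 days
Anchor: Jan 1, 1930. With p = 1930 - 1 = 1929: (p + p//4 - p//100 + p//400) mod 7 = (1929 + 482 - 19 + 4) mod 7 = 2396 mod 7 = 2 -> Wednesday (Mon=0 ... Sun=6)
Days before October (Jan-Sep): 273; October 1 index = (2 + 273) mod 7 = 2 -> Wednesday
Last day offset: 31 - 1 = 30 days
Weekday index = (2 + 30) mod 7 = 4

Friday, October 31


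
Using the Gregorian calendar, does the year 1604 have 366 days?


Gregorian leap year rule: divisible by 4, but not by 100, unless also by 400.
1604 is divisible by 4 but not 100 -> leap year

Yes


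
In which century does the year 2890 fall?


Century = (year - 1) // 100 + 1
= (2890 - 1) // 100 + 1
= 2889 // 100 + 1
= 28 + 1

29th century


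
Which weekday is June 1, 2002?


Target: June 1, 2002
Anchor: Jan 1, 2002. With p = 2002 - 1 = 2001: (p + p//4 - p//100 + p//400) mod 7 = (2001 + 500 - 20 + 5) mod 7 = 2486 mod 7 = 1 -> Tuesday (Mon=0 ... Sun=6)
Days before June (Jan-May): 151 days
Weekday index = (1 + 151) mod 7 = 5

Saturday


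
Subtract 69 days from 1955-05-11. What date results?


Start: 1955-05-11, subtract 69 days
Back 11 days from May 11 reaches April 30, 1955 -> 58 left
April 1955 has 30 days -> back to March 31, 1955 -> 28 left
March 1955: 31 - 28 = 3 -> lands on March 3

Result: 1955-03-03


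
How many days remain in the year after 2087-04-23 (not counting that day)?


Day of year: 113 of 365
Remaining = 365 - 113

252 days


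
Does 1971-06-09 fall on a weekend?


Anchor: Jan 1, 1971. With p = 1971 - 1 = 1970: (p + p//4 - p//100 + p//400) mod 7 = (1970 + 492 - 19 + 4) mod 7 = 2447 mod 7 = 4 -> Friday (Mon=0 ... Sun=6)
Day of year: 160; offset = 159
Weekday index = (4 + 159) mod 7 = 2 -> Wednesday
Weekend days: Saturday, Sunday

No


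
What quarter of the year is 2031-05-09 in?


Month: May (month 5)
Q1: Jan-Mar, Q2: Apr-Jun, Q3: Jul-Sep, Q4: Oct-Dec

Q2


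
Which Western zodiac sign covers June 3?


Date: June 3
Conventional tropical zodiac dates: Gemini from May 21 onward; Cancer starts June 21
June 3 falls within the Gemini range

Gemini


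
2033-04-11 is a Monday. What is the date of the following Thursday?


Current: Monday
Target: Thursday
Days ahead: 3

Next Thursday: 2033-04-14


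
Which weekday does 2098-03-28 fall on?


Date: March 28, 2098
Anchor: Jan 1, 2098. With p = 2098 - 1 = 2097: (p + p//4 - p//100 + p//400) mod 7 = (2097 + 524 - 20 + 5) mod 7 = 2606 mod 7 = 2 -> Wednesday (Mon=0 ... Sun=6)
Days before March (Jan-Feb): 59; offset = 59 + 28 - 1 = 86
Weekday index = (2 + 86) mod 7 = 4

Day of the week: Friday


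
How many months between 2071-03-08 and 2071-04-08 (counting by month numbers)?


From March 2071 to April 2071
0 years * 12 = 0 months, plus 1 month = 1

1 month


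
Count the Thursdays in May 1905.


May 1905 has 31 days
Anchor: Jan 1, 1905. With p = 1905 - 1 = 1904: (p + p//4 - p//100 + p//400) mod 7 = (1904 + 476 - 19 + 4) mod 7 = 2365 mod 7 = 6 -> Sunday (Mon=0 ... Sun=6)
Days before May (Jan-Apr): 120; May 1 index = (6 + 120) mod 7 = 0 -> Monday
First Thursday is May 4
Thursdays: 4, 11, 18, 25

4 Thursdays


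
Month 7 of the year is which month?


Month 7 of 12

July


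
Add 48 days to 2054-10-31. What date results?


Start: 2054-10-31, add 48 days
October 31 is the last day of October 2054 -> 48 left
November 2054 has 30 days -> 18 left
December 2054: 18 <= 31 -> lands on December 18

Result: 2054-12-18


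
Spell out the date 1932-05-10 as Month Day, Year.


ISO 1932-05-10 parses as year=1932, month=05, day=10
Month 5 -> May

May 10, 1932


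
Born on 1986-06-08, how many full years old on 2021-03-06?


Birth: 1986-06-08
Reference: 2021-03-06
Year difference: 2021 - 1986 = 35
Birthday not yet reached in 2021, subtract 1

34 years old


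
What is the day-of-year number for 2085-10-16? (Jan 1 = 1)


Date: October 16, 2085
Days in months 1 through 9: 273
Plus 16 days in October

Day of year: 289


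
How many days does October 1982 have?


October 1982

31 days


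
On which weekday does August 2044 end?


August 2044 has 31 days
Anchor: Jan 1, 2044. With p = 2044 - 1 = 2043: (p + p//4 - p//100 + p//400) mod 7 = (2043 + 510 - 20 + 5) mod 7 = 2538 mod 7 = 4 -> Friday (Mon=0 ... Sun=6)
Days before August (Jan-Jul): 213; August 1 index = (4 + 213) mod 7 = 0 -> Monday
Last day offset: 31 - 1 = 30 days
Weekday index = (0 + 30) mod 7 = 2

Wednesday, August 31


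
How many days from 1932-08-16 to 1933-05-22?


From 1932-08-16 to 1933-05-22
1932-08-16: days before August = 31 + 29 + 31 + 30 + 31 + 30 + 31 = 213 (1932 is a leap year); day of year = 213 + 16 = 229
1933-05-22: days before May = 31 + 28 + 31 + 30 = 120 (1933 is not a leap year); day of year = 120 + 22 = 142
Rest of 1932: 366 - 229 = 137
Total = 137 + 142 = 279

279 days


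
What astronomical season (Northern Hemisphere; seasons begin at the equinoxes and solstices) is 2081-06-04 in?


Date: June 4
Astronomical Spring (approx.; exact equinox/solstice day varies by year): March 20 to June 20
June 4 falls within the Spring window

Spring


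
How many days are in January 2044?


January 2044

31 days


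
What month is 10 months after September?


September is month 9
9 + 10 = 19; wrap: 19 - 12 = 7

July


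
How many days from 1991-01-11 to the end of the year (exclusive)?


Day of year: 11 of 365
Remaining = 365 - 11

354 days


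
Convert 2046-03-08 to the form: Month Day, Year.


ISO 2046-03-08 parses as year=2046, month=03, day=08
Month 3 -> March

March 8, 2046


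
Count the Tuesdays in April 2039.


April 2039 has 30 days
Anchor: Jan 1, 2039. With p = 2039 - 1 = 2038: (p + p//4 - p//100 + p//400) mod 7 = (2038 + 509 - 20 + 5) mod 7 = 2532 mod 7 = 5 -> Saturday (Mon=0 ... Sun=6)
Days before April (Jan-Mar): 90; April 1 index = (5 + 90) mod 7 = 4 -> Friday
First Tuesday is April 5
Tuesdays: 5, 12, 19, 26

4 Tuesdays


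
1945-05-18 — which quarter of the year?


Month: May (month 5)
Q1: Jan-Mar, Q2: Apr-Jun, Q3: Jul-Sep, Q4: Oct-Dec

Q2


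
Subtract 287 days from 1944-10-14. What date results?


Start: 1944-10-14, subtract 287 days
Back 14 days from October 14 reaches September 30, 1944 -> 273 left
September 1944 has 30 days -> back to August 31, 1944 -> 243 left
August 1944 has 31 days -> back to July 31, 1944 -> 212 left
July 1944 has 31 days -> back to June 30, 1944 -> 181 left
June 1944 has 30 days -> back to May 31, 1944 -> 151 left
May 1944 has 31 days -> back to April 30, 1944 -> 120 left
April 1944 has 30 days -> back to March 31, 1944 -> 90 left
March 1944 has 31 days -> back to February 29, 1944 -> 59 left
February 1944 has 29 days -> back to January 31, 1944 -> 30 left
January 1944: 31 - 30 = 1 -> lands on January 1

Result: 1944-01-01


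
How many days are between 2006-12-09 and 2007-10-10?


From 2006-12-09 to 2007-10-10
2006-12-09: days before December = 31 + 28 + 31 + 30 + 31 + 30 + 31 + 31 + 30 + 31 + 30 = 334 (2006 is not a leap year); day of year = 334 + 9 = 343
2007-10-10: days before October = 31 + 28 + 31 + 30 + 31 + 30 + 31 + 31 + 30 = 273 (2007 is not a leap year); day of year = 273 + 10 = 283
Rest of 2006: 365 - 343 = 22
Total = 22 + 283 = 305

305 days


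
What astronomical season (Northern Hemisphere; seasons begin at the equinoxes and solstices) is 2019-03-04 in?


Date: March 4
Astronomical Winter (approx.; exact equinox/solstice day varies by year): December 21 to March 19
March 4 falls within the Winter window

Winter


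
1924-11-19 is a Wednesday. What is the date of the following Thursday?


Current: Wednesday
Target: Thursday
Days ahead: 1

Next Thursday: 1924-11-20


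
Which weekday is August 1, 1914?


Target: August 1, 1914
Anchor: Jan 1, 1914. With p = 1914 - 1 = 1913: (p + p//4 - p//100 + p//400) mod 7 = (1913 + 478 - 19 + 4) mod 7 = 2376 mod 7 = 3 -> Thursday (Mon=0 ... Sun=6)
Days before August (Jan-Jul): 212 days
Weekday index = (3 + 212) mod 7 = 5

Saturday


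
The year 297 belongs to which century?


Century = (year - 1) // 100 + 1
= (297 - 1) // 100 + 1
= 296 // 100 + 1
= 2 + 1

3rd century


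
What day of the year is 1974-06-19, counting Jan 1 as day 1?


Date: June 19, 1974
Days in months 1 through 5: 151
Plus 19 days in June

Day of year: 170


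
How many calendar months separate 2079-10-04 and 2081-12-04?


From October 2079 to December 2081
2 years * 12 = 24 months, plus 2 months = 26

26 months


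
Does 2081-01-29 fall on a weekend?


Anchor: Jan 1, 2081. With p = 2081 - 1 = 2080: (p + p//4 - p//100 + p//400) mod 7 = (2080 + 520 - 20 + 5) mod 7 = 2585 mod 7 = 2 -> Wednesday (Mon=0 ... Sun=6)
Day of year: 29; offset = 28
Weekday index = (2 + 28) mod 7 = 2 -> Wednesday
Weekend days: Saturday, Sunday

No


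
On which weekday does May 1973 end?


May 1973 has 31 days
Anchor: Jan 1, 1973. With p = 1973 - 1 = 1972: (p + p//4 - p//100 + p//400) mod 7 = (1972 + 493 - 19 + 4) mod 7 = 2450 mod 7 = 0 -> Monday (Mon=0 ... Sun=6)
Days before May (Jan-Apr): 120; May 1 index = (0 + 120) mod 7 = 1 -> Tuesday
Last day offset: 31 - 1 = 30 days
Weekday index = (1 + 30) mod 7 = 3

Thursday, May 31


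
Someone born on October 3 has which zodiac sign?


Date: October 3
Conventional tropical zodiac dates: Libra from September 23 onward; Scorpio starts October 23
October 3 falls within the Libra range

Libra


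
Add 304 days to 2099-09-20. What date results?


Start: 2099-09-20, add 304 days
September 2099 has 30 days: 30 - 20 = 10 days to September 30 -> 294 left
October 2099 has 31 days -> 263 left
November 2099 has 30 days -> 233 left
December 2099 has 31 days -> 202 left
January 2100 has 31 days -> 171 left
February 2100 has 28 days -> 143 left
March 2100 has 31 days -> 112 left
April 2100 has 30 days -> 82 left
May 2100 has 31 days -> 51 left
June 2100 has 30 days -> 21 left
July 2100: 21 <= 31 -> lands on July 21

Result: 2100-07-21


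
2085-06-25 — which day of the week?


Date: June 25, 2085
Anchor: Jan 1, 2085. With p = 2085 - 1 = 2084: (p + p//4 - p//100 + p//400) mod 7 = (2084 + 521 - 20 + 5) mod 7 = 2590 mod 7 = 0 -> Monday (Mon=0 ... Sun=6)
Days before June (Jan-May): 151; offset = 151 + 25 - 1 = 175
Weekday index = (0 + 175) mod 7 = 0

Day of the week: Monday


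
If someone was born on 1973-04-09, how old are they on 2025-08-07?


Birth: 1973-04-09
Reference: 2025-08-07
Year difference: 2025 - 1973 = 52

52 years old


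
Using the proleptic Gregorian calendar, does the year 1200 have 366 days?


Gregorian leap year rule: divisible by 4, but not by 100, unless also by 400.
1200 is divisible by 400 -> leap year

Yes


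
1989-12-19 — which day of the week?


Date: December 19, 1989
Anchor: Jan 1, 1989. With p = 1989 - 1 = 1988: (p + p//4 - p//100 + p//400) mod 7 = (1988 + 497 - 19 + 4) mod 7 = 2470 mod 7 = 6 -> Sunday (Mon=0 ... Sun=6)
Days before December (Jan-Nov): 334; offset = 334 + 19 - 1 = 352
Weekday index = (6 + 352) mod 7 = 1

Day of the week: Tuesday


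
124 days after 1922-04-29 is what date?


Start: 1922-04-29, add 124 days
April 1922 has 30 days: 30 - 29 = 1 day to April 30 -> 123 left
May 1922 has 31 days -> 92 left
June 1922 has 30 days -> 62 left
July 1922 has 31 days -> 31 left
August 1922: 31 <= 31 -> lands on August 31

Result: 1922-08-31


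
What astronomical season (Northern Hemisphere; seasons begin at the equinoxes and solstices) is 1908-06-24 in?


Date: June 24
Astronomical Summer (approx.; exact equinox/solstice day varies by year): June 21 to September 21
June 24 falls within the Summer window

Summer


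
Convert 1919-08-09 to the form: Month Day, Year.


ISO 1919-08-09 parses as year=1919, month=08, day=09
Month 8 -> August

August 9, 1919


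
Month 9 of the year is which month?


Month 9 of 12

September


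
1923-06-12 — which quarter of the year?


Month: June (month 6)
Q1: Jan-Mar, Q2: Apr-Jun, Q3: Jul-Sep, Q4: Oct-Dec

Q2


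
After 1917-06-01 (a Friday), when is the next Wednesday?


Current: Friday
Target: Wednesday
Days ahead: 5

Next Wednesday: 1917-06-06


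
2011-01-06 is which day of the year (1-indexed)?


Date: January 6, 2011
No months before January
Plus 6 days in January

Day of year: 6


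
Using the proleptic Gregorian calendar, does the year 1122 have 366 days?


Gregorian leap year rule: divisible by 4, but not by 100, unless also by 400.
1122 is not divisible by 4 -> not a leap year

No


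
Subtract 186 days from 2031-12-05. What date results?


Start: 2031-12-05, subtract 186 days
Back 5 days from December 5 reaches November 30, 2031 -> 181 left
November 2031 has 30 days -> back to October 31, 2031 -> 151 left
October 2031 has 31 days -> back to September 30, 2031 -> 120 left
September 2031 has 30 days -> back to August 31, 2031 -> 90 left
August 2031 has 31 days -> back to July 31, 2031 -> 59 left
July 2031 has 31 days -> back to June 30, 2031 -> 28 left
June 2031: 30 - 28 = 2 -> lands on June 2

Result: 2031-06-02


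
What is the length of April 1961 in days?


April 1961

30 days


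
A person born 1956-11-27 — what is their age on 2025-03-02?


Birth: 1956-11-27
Reference: 2025-03-02
Year difference: 2025 - 1956 = 69
Birthday not yet reached in 2025, subtract 1

68 years old


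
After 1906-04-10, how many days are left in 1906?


Day of year: 100 of 365
Remaining = 365 - 100

265 days


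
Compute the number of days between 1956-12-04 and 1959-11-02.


From 1956-12-04 to 1959-11-02
1956-12-04: days before December = 31 + 29 + 31 + 30 + 31 + 30 + 31 + 31 + 30 + 31 + 30 = 335 (1956 is a leap year); day of year = 335 + 4 = 339
1959-11-02: days before November = 31 + 28 + 31 + 30 + 31 + 30 + 31 + 31 + 30 + 31 = 304 (1959 is not a leap year); day of year = 304 + 2 = 306
Rest of 1956: 366 - 339 = 27
Full years 1957 (365), 1958 (365): 730
Total = 27 + 730 + 306 = 1063

1063 days


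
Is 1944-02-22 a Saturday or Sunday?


Anchor: Jan 1, 1944. With p = 1944 - 1 = 1943: (p + p//4 - p//100 + p//400) mod 7 = (1943 + 485 - 19 + 4) mod 7 = 2413 mod 7 = 5 -> Saturday (Mon=0 ... Sun=6)
Day of year: 53; offset = 52
Weekday index = (5 + 52) mod 7 = 1 -> Tuesday
Weekend days: Saturday, Sunday

No


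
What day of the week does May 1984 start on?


Target: May 1, 1984
Anchor: Jan 1, 1984. With p = 1984 - 1 = 1983: (p + p//4 - p//100 + p//400) mod 7 = (1983 + 495 - 19 + 4) mod 7 = 2463 mod 7 = 6 -> Sunday (Mon=0 ... Sun=6)
Days before May (Jan-Apr): 121 days
Weekday index = (6 + 121) mod 7 = 1

Tuesday


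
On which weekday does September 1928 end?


September 1928 has 30 days
Anchor: Jan 1, 1928. With p = 1928 - 1 = 1927: (p + p//4 - p//100 + p//400) mod 7 = (1927 + 481 - 19 + 4) mod 7 = 2393 mod 7 = 6 -> Sunday (Mon=0 ... Sun=6)
Days before September (Jan-Aug): 244; September 1 index = (6 + 244) mod 7 = 5 -> Saturday
Last day offset: 30 - 1 = 29 days
Weekday index = (5 + 29) mod 7 = 6

Sunday, September 30


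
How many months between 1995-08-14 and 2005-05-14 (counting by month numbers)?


From August 1995 to May 2005
10 years * 12 = 120 months, minus 3 months = 117

117 months


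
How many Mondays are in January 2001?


January 2001 has 31 days
Anchor: Jan 1, 2001. With p = 2001 - 1 = 2000: (p + p//4 - p//100 + p//400) mod 7 = (2000 + 500 - 20 + 5) mod 7 = 2485 mod 7 = 0 -> Monday (Mon=0 ... Sun=6)
January 1 is the anchor itself -> Monday
First Monday is January 1
Mondays: 1, 8, 15, 22, 29

5 Mondays


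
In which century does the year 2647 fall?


Century = (year - 1) // 100 + 1
= (2647 - 1) // 100 + 1
= 2646 // 100 + 1
= 26 + 1

27th century


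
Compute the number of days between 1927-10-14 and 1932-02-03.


From 1927-10-14 to 1932-02-03
1927-10-14: days before October = 31 + 28 + 31 + 30 + 31 + 30 + 31 + 31 + 30 = 273 (1927 is not a leap year); day of year = 273 + 14 = 287
1932-02-03: days before February = 31; day of year = 31 + 3 = 34
Rest of 1927: 365 - 287 = 78
Full years 1928 (366), 1929 (365), 1930 (365), 1931 (365): 1461
Total = 78 + 1461 + 34 = 1573

1573 days


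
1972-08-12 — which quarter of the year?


Month: August (month 8)
Q1: Jan-Mar, Q2: Apr-Jun, Q3: Jul-Sep, Q4: Oct-Dec

Q3


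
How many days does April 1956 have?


April 1956

30 days


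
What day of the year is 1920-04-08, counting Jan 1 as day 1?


Date: April 8, 1920
Days in months 1 through 3: 91
Plus 8 days in April

Day of year: 99


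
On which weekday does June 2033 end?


June 2033 has 30 days
Anchor: Jan 1, 2033. With p = 2033 - 1 = 2032: (p + p//4 - p//100 + p//400) mod 7 = (2032 + 508 - 20 + 5) mod 7 = 2525 mod 7 = 5 -> Saturday (Mon=0 ... Sun=6)
Days before June (Jan-May): 151; June 1 index = (5 + 151) mod 7 = 2 -> Wednesday
Last day offset: 30 - 1 = 29 days
Weekday index = (2 + 29) mod 7 = 3

Thursday, June 30


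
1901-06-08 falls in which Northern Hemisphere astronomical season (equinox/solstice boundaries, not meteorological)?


Date: June 8
Astronomical Spring (approx.; exact equinox/solstice day varies by year): March 20 to June 20
June 8 falls within the Spring window

Spring


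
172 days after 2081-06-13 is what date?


Start: 2081-06-13, add 172 days
June 2081 has 30 days: 30 - 13 = 17 days to June 30 -> 155 left
July 2081 has 31 days -> 124 left
August 2081 has 31 days -> 93 left
September 2081 has 30 days -> 63 left
October 2081 has 31 days -> 32 left
November 2081 has 30 days -> 2 left
December 2081: 2 <= 31 -> lands on December 2

Result: 2081-12-02


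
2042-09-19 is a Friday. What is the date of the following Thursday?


Current: Friday
Target: Thursday
Days ahead: 6

Next Thursday: 2042-09-25


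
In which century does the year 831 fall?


Century = (year - 1) // 100 + 1
= (831 - 1) // 100 + 1
= 830 // 100 + 1
= 8 + 1

9th century


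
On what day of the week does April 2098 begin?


Target: April 1, 2098
Anchor: Jan 1, 2098. With p = 2098 - 1 = 2097: (p + p//4 - p//100 + p//400) mod 7 = (2097 + 524 - 20 + 5) mod 7 = 2606 mod 7 = 2 -> Wednesday (Mon=0 ... Sun=6)
Days before April (Jan-Mar): 90 days
Weekday index = (2 + 90) mod 7 = 1

Tuesday


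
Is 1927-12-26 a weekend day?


Anchor: Jan 1, 1927. With p = 1927 - 1 = 1926: (p + p//4 - p//100 + p//400) mod 7 = (1926 + 481 - 19 + 4) mod 7 = 2392 mod 7 = 5 -> Saturday (Mon=0 ... Sun=6)
Day of year: 360; offset = 359
Weekday index = (5 + 359) mod 7 = 0 -> Monday
Weekend days: Saturday, Sunday

No


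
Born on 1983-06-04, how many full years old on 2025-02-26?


Birth: 1983-06-04
Reference: 2025-02-26
Year difference: 2025 - 1983 = 42
Birthday not yet reached in 2025, subtract 1

41 years old


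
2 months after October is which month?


October is month 10
10 + 2 = 12

December


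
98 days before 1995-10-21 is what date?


Start: 1995-10-21, subtract 98 days
Back 21 days from October 21 reaches September 30, 1995 -> 77 left
September 1995 has 30 days -> back to August 31, 1995 -> 47 left
August 1995 has 31 days -> back to July 31, 1995 -> 16 left
July 1995: 31 - 16 = 15 -> lands on July 15

Result: 1995-07-15


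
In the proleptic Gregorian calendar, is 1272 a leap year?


Gregorian leap year rule: divisible by 4, but not by 100, unless also by 400.
1272 is divisible by 4 but not 100 -> leap year

Yes


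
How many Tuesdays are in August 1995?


August 1995 has 31 days
Anchor: Jan 1, 1995. With p = 1995 - 1 = 1994: (p + p//4 - p//100 + p//400) mod 7 = (1994 + 498 - 19 + 4) mod 7 = 2477 mod 7 = 6 -> Sunday (Mon=0 ... Sun=6)
Days before August (Jan-Jul): 212; August 1 index = (6 + 212) mod 7 = 1 -> Tuesday
First Tuesday is August 1
Tuesdays: 1, 8, 15, 22, 29

5 Tuesdays


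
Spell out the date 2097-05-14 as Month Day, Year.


ISO 2097-05-14 parses as year=2097, month=05, day=14
Month 5 -> May

May 14, 2097


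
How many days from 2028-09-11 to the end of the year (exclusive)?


Day of year: 255 of 366
Remaining = 366 - 255

111 days


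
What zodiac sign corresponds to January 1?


Date: January 1
Conventional tropical zodiac dates: Capricorn from December 22 onward; Aquarius starts January 20
January 1 falls within the Capricorn range

Capricorn


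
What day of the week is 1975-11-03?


Date: November 3, 1975
Anchor: Jan 1, 1975. With p = 1975 - 1 = 1974: (p + p//4 - p//100 + p//400) mod 7 = (1974 + 493 - 19 + 4) mod 7 = 2452 mod 7 = 2 -> Wednesday (Mon=0 ... Sun=6)
Days before November (Jan-Oct): 304; offset = 304 + 3 - 1 = 306
Weekday index = (2 + 306) mod 7 = 0

Day of the week: Monday


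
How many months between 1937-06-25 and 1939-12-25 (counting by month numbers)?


From June 1937 to December 1939
2 years * 12 = 24 months, plus 6 months = 30

30 months


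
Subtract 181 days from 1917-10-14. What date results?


Start: 1917-10-14, subtract 181 days
Back 14 days from October 14 reaches September 30, 1917 -> 167 left
September 1917 has 30 days -> back to August 31, 1917 -> 137 left
August 1917 has 31 days -> back to July 31, 1917 -> 106 left
July 1917 has 31 days -> back to June 30, 1917 -> 75 left
June 1917 has 30 days -> back to May 31, 1917 -> 45 left
May 1917 has 31 days -> back to April 30, 1917 -> 14 left
April 1917: 30 - 14 = 16 -> lands on April 16

Result: 1917-04-16


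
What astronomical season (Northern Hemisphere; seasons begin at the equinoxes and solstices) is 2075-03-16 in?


Date: March 16
Astronomical Winter (approx.; exact equinox/solstice day varies by year): December 21 to March 19
March 16 falls within the Winter window

Winter


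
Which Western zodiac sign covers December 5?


Date: December 5
Conventional tropical zodiac dates: Sagittarius from November 22 onward; Capricorn starts December 22
December 5 falls within the Sagittarius range

Sagittarius


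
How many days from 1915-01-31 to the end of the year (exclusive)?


Day of year: 31 of 365
Remaining = 365 - 31

334 days


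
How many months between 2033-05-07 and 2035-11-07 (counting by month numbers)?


From May 2033 to November 2035
2 years * 12 = 24 months, plus 6 months = 30

30 months


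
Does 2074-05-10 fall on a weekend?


Anchor: Jan 1, 2074. With p = 2074 - 1 = 2073: (p + p//4 - p//100 + p//400) mod 7 = (2073 + 518 - 20 + 5) mod 7 = 2576 mod 7 = 0 -> Monday (Mon=0 ... Sun=6)
Day of year: 130; offset = 129
Weekday index = (0 + 129) mod 7 = 3 -> Thursday
Weekend days: Saturday, Sunday

No


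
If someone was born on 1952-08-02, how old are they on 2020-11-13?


Birth: 1952-08-02
Reference: 2020-11-13
Year difference: 2020 - 1952 = 68

68 years old


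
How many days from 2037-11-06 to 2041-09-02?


From 2037-11-06 to 2041-09-02
2037-11-06: days before November = 31 + 28 + 31 + 30 + 31 + 30 + 31 + 31 + 30 + 31 = 304 (2037 is not a leap year); day of year = 304 + 6 = 310
2041-09-02: days before September = 31 + 28 + 31 + 30 + 31 + 30 + 31 + 31 = 243 (2041 is not a leap year); day of year = 243 + 2 = 245
Rest of 2037: 365 - 310 = 55
Full years 2038 (365), 2039 (365), 2040 (366): 1096
Total = 55 + 1096 + 245 = 1396

1396 days


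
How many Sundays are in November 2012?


November 2012 has 30 days
Anchor: Jan 1, 2012. With p = 2012 - 1 = 2011: (p + p//4 - p//100 + p//400) mod 7 = (2011 + 502 - 20 + 5) mod 7 = 2498 mod 7 = 6 -> Sunday (Mon=0 ... Sun=6)
Days before November (Jan-Oct): 305; November 1 index = (6 + 305) mod 7 = 3 -> Thursday
First Sunday is November 4
Sundays: 4, 11, 18, 25

4 Sundays


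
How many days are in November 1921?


November 1921

30 days


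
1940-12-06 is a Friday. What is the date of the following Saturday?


Current: Friday
Target: Saturday
Days ahead: 1

Next Saturday: 1940-12-07


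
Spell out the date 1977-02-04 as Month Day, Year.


ISO 1977-02-04 parses as year=1977, month=02, day=04
Month 2 -> February

February 4, 1977


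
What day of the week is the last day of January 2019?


January 2019 has 31 days
Anchor: Jan 1, 2019. With p = 2019 - 1 = 2018: (p + p//4 - p//100 + p//400) mod 7 = (2018 + 504 - 20 + 5) mod 7 = 2507 mod 7 = 1 -> Tuesday (Mon=0 ... Sun=6)
January 1 is the anchor itself -> Tuesday
Last day offset: 31 - 1 = 30 days
Weekday index = (1 + 30) mod 7 = 3

Thursday, January 31


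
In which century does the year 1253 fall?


Century = (year - 1) // 100 + 1
= (1253 - 1) // 100 + 1
= 1252 // 100 + 1
= 12 + 1

13th century


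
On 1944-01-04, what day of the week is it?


Date: January 4, 1944
Anchor: Jan 1, 1944. With p = 1944 - 1 = 1943: (p + p//4 - p//100 + p//400) mod 7 = (1943 + 485 - 19 + 4) mod 7 = 2413 mod 7 = 5 -> Saturday (Mon=0 ... Sun=6)
Days into year = 4 - 1 = 3
Weekday index = (5 + 3) mod 7 = 1

Day of the week: Tuesday


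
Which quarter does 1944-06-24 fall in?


Month: June (month 6)
Q1: Jan-Mar, Q2: Apr-Jun, Q3: Jul-Sep, Q4: Oct-Dec

Q2


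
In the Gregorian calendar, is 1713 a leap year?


Gregorian leap year rule: divisible by 4, but not by 100, unless also by 400.
1713 is not divisible by 4 -> not a leap year

No


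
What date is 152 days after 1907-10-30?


Start: 1907-10-30, add 152 days
October 1907 has 31 days: 31 - 30 = 1 day to October 31 -> 151 left
November 1907 has 30 days -> 121 left
December 1907 has 31 days -> 90 left
January 1908 has 31 days -> 59 left
February 1908 has 29 days -> 30 left
March 1908: 30 <= 31 -> lands on March 30

Result: 1908-03-30


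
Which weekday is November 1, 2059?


Target: November 1, 2059
Anchor: Jan 1, 2059. With p = 2059 - 1 = 2058: (p + p//4 - p//100 + p//400) mod 7 = (2058 + 514 - 20 + 5) mod 7 = 2557 mod 7 = 2 -> Wednesday (Mon=0 ... Sun=6)
Days before November (Jan-Oct): 304 days
Weekday index = (2 + 304) mod 7 = 5

Saturday


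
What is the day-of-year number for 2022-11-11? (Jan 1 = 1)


Date: November 11, 2022
Days in months 1 through 10: 304
Plus 11 days in November

Day of year: 315


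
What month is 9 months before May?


May is month 5
5 - 9 = -4; wrap: -4 + 12 = 8

August


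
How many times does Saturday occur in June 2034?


June 2034 has 30 days
Anchor: Jan 1, 2034. With p = 2034 - 1 = 2033: (p + p//4 - p//100 + p//400) mod 7 = (2033 + 508 - 20 + 5) mod 7 = 2526 mod 7 = 6 -> Sunday (Mon=0 ... Sun=6)
Days before June (Jan-May): 151; June 1 index = (6 + 151) mod 7 = 3 -> Thursday
First Saturday is June 3
Saturdays: 3, 10, 17, 24

4 Saturdays


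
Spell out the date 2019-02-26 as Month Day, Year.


ISO 2019-02-26 parses as year=2019, month=02, day=26
Month 2 -> February

February 26, 2019


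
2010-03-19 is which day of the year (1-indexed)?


Date: March 19, 2010
Days in months 1 through 2: 59
Plus 19 days in March

Day of year: 78


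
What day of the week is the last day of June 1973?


June 1973 has 30 days
Anchor: Jan 1, 1973. With p = 1973 - 1 = 1972: (p + p//4 - p//100 + p//400) mod 7 = (1972 + 493 - 19 + 4) mod 7 = 2450 mod 7 = 0 -> Monday (Mon=0 ... Sun=6)
Days before June (Jan-May): 151; June 1 index = (0 + 151) mod 7 = 4 -> Friday
Last day offset: 30 - 1 = 29 days
Weekday index = (4 + 29) mod 7 = 5

Saturday, June 30


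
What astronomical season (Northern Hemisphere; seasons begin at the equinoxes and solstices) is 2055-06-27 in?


Date: June 27
Astronomical Summer (approx.; exact equinox/solstice day varies by year): June 21 to September 21
June 27 falls within the Summer window

Summer


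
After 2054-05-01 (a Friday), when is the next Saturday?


Current: Friday
Target: Saturday
Days ahead: 1

Next Saturday: 2054-05-02


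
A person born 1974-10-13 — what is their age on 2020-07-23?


Birth: 1974-10-13
Reference: 2020-07-23
Year difference: 2020 - 1974 = 46
Birthday not yet reached in 2020, subtract 1

45 years old


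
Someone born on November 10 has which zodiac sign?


Date: November 10
Conventional tropical zodiac dates: Scorpio from October 23 onward; Sagittarius starts November 22
November 10 falls within the Scorpio range

Scorpio


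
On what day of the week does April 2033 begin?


Target: April 1, 2033
Anchor: Jan 1, 2033. With p = 2033 - 1 = 2032: (p + p//4 - p//100 + p//400) mod 7 = (2032 + 508 - 20 + 5) mod 7 = 2525 mod 7 = 5 -> Saturday (Mon=0 ... Sun=6)
Days before April (Jan-Mar): 90 days
Weekday index = (5 + 90) mod 7 = 4

Friday


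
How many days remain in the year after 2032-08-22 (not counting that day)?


Day of year: 235 of 366
Remaining = 366 - 235

131 days


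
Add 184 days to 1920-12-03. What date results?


Start: 1920-12-03, add 184 days
December 1920 has 31 days: 31 - 3 = 28 days to December 31 -> 156 left
January 1921 has 31 days -> 125 left
February 1921 has 28 days -> 97 left
March 1921 has 31 days -> 66 left
April 1921 has 30 days -> 36 left
May 1921 has 31 days -> 5 left
June 1921: 5 <= 30 -> lands on June 5

Result: 1921-06-05


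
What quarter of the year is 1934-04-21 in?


Month: April (month 4)
Q1: Jan-Mar, Q2: Apr-Jun, Q3: Jul-Sep, Q4: Oct-Dec

Q2


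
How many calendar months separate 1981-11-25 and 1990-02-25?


From November 1981 to February 1990
9 years * 12 = 108 months, minus 9 months = 99

99 months


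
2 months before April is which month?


April is month 4
4 - 2 = 2

February


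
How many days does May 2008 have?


May 2008

31 days


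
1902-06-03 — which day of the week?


Date: June 3, 1902
Anchor: Jan 1, 1902. With p = 1902 - 1 = 1901: (p + p//4 - p//100 + p//400) mod 7 = (1901 + 475 - 19 + 4) mod 7 = 2361 mod 7 = 2 -> Wednesday (Mon=0 ... Sun=6)
Days before June (Jan-May): 151; offset = 151 + 3 - 1 = 153
Weekday index = (2 + 153) mod 7 = 1

Day of the week: Tuesday


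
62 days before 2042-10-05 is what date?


Start: 2042-10-05, subtract 62 days
Back 5 days from October 5 reaches September 30, 2042 -> 57 left
September 2042 has 30 days -> back to August 31, 2042 -> 27 left
August 2042: 31 - 27 = 4 -> lands on August 4

Result: 2042-08-04


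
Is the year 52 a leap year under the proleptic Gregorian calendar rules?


Gregorian leap year rule: divisible by 4, but not by 100, unless also by 400.
52 is divisible by 4 but not 100 -> leap year

Yes


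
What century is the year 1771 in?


Century = (year - 1) // 100 + 1
= (1771 - 1) // 100 + 1
= 1770 // 100 + 1
= 17 + 1

18th century


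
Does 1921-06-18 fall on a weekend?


Anchor: Jan 1, 1921. With p = 1921 - 1 = 1920: (p + p//4 - p//100 + p//400) mod 7 = (1920 + 480 - 19 + 4) mod 7 = 2385 mod 7 = 5 -> Saturday (Mon=0 ... Sun=6)
Day of year: 169; offset = 168
Weekday index = (5 + 168) mod 7 = 5 -> Saturday
Weekend days: Saturday, Sunday

Yes


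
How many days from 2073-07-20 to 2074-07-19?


From 2073-07-20 to 2074-07-19
2073-07-20: days before July = 31 + 28 + 31 + 30 + 31 + 30 = 181 (2073 is not a leap year); day of year = 181 + 20 = 201
2074-07-19: days before July = 31 + 28 + 31 + 30 + 31 + 30 = 181 (2074 is not a leap year); day of year = 181 + 19 = 200
Rest of 2073: 365 - 201 = 164
Total = 164 + 200 = 364

364 days


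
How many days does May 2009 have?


May 2009

31 days


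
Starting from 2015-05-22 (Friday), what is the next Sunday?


Current: Friday
Target: Sunday
Days ahead: 2

Next Sunday: 2015-05-24


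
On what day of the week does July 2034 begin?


Target: July 1, 2034
Anchor: Jan 1, 2034. With p = 2034 - 1 = 2033: (p + p//4 - p//100 + p//400) mod 7 = (2033 + 508 - 20 + 5) mod 7 = 2526 mod 7 = 6 -> Sunday (Mon=0 ... Sun=6)
Days before July (Jan-Jun): 181 days
Weekday index = (6 + 181) mod 7 = 5

Saturday


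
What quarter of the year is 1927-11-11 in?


Month: November (month 11)
Q1: Jan-Mar, Q2: Apr-Jun, Q3: Jul-Sep, Q4: Oct-Dec

Q4


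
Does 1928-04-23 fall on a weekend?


Anchor: Jan 1, 1928. With p = 1928 - 1 = 1927: (p + p//4 - p//100 + p//400) mod 7 = (1927 + 481 - 19 + 4) mod 7 = 2393 mod 7 = 6 -> Sunday (Mon=0 ... Sun=6)
Day of year: 114; offset = 113
Weekday index = (6 + 113) mod 7 = 0 -> Monday
Weekend days: Saturday, Sunday

No


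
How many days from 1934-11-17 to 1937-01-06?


From 1934-11-17 to 1937-01-06
1934-11-17: days before November = 31 + 28 + 31 + 30 + 31 + 30 + 31 + 31 + 30 + 31 = 304 (1934 is not a leap year); day of year = 304 + 17 = 321
1937-01-06: day of year = 6
Rest of 1934: 365 - 321 = 44
Full years 1935 (365), 1936 (366): 731
Total = 44 + 731 + 6 = 781

781 days


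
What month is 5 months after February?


February is month 2
2 + 5 = 7

July


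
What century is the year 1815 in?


Century = (year - 1) // 100 + 1
= (1815 - 1) // 100 + 1
= 1814 // 100 + 1
= 18 + 1

19th century


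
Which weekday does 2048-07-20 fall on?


Date: July 20, 2048
Anchor: Jan 1, 2048. With p = 2048 - 1 = 2047: (p + p//4 - p//100 + p//400) mod 7 = (2047 + 511 - 20 + 5) mod 7 = 2543 mod 7 = 2 -> Wednesday (Mon=0 ... Sun=6)
Days before July (Jan-Jun): 182; offset = 182 + 20 - 1 = 201
Weekday index = (2 + 201) mod 7 = 0

Day of the week: Monday


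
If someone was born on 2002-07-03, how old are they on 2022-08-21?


Birth: 2002-07-03
Reference: 2022-08-21
Year difference: 2022 - 2002 = 20

20 years old


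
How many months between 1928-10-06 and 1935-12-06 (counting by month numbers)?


From October 1928 to December 1935
7 years * 12 = 84 months, plus 2 months = 86

86 months


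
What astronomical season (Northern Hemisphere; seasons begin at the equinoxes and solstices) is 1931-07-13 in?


Date: July 13
Astronomical Summer (approx.; exact equinox/solstice day varies by year): June 21 to September 21
July 13 falls within the Summer window

Summer


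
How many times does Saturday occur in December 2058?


December 2058 has 31 days
Anchor: Jan 1, 2058. With p = 2058 - 1 = 2057: (p + p//4 - p//100 + p//400) mod 7 = (2057 + 514 - 20 + 5) mod 7 = 2556 mod 7 = 1 -> Tuesday (Mon=0 ... Sun=6)
Days before December (Jan-Nov): 334; December 1 index = (1 + 334) mod 7 = 6 -> Sunday
First Saturday is December 7
Saturdays: 7, 14, 21, 28

4 Saturdays
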